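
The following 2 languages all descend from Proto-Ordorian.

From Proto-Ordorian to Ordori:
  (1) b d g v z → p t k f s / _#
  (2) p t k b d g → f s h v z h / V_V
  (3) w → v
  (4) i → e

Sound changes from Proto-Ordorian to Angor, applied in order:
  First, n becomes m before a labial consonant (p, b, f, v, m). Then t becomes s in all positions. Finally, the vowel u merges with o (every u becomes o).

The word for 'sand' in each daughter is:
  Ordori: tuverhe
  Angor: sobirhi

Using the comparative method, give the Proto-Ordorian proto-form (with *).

*tubirhi

Position 3: Ordori has v, Angor has b. Angor preserves b here (none of its changes turn any other segment into b), so the proto-segment is *b.
Position 2: Ordori has u, Angor has o. Ordori preserves u here (none of its changes turn any other segment into u), so the proto-segment is *u.
Position 1: Ordori has t, Angor has s. Taking the neighbouring segments as reconstructed: Ordori t can only go back to *t; Angor s could go back to *t or *s — the one source consistent with every daughter is *t.
Continuing position by position gives *tubirhi; check it forward:
Ordori: *tubirhi
  tubirhi (rule 1 does not apply)
  tubirhi → tuvirhi   [intervocalic lenition]
  tuvirhi (rule 3 does not apply)
  tuvirhi → tuverhe   [vowel merger]
  giving Ordori tuverhe.
Angor: start from *tubirhi.
  rule 1: no change — tubirhi
  rule 2 (unconditioned shift): tubirhi → subirhi
  rule 3 (vowel merger): subirhi → sobirhi
  ⇒ Angor sobirhi
No other proto-form is consistent with every reflex, so the reconstruction is *tubirhi.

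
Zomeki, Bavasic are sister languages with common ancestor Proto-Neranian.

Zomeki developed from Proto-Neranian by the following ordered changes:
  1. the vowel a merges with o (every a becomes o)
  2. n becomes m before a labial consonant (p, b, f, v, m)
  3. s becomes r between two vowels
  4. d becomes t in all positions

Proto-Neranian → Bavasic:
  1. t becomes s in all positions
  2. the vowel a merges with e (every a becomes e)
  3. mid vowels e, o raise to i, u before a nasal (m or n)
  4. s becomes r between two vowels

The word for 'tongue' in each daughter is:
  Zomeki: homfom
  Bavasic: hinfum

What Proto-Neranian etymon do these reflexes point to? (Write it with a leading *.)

*hanfom

Position 3: Zomeki has m, Bavasic has n. Bavasic preserves n here (none of its changes turn any other segment into n), so the proto-segment is *n.
Position 2: Zomeki has o, Bavasic has i. Taking the neighbouring segments as reconstructed: Zomeki o could go back to *a or *o; Bavasic i could go back to *a or *e or *i — the one source consistent with every daughter is *a.
Position 5: Zomeki has o, Bavasic has u. Taking the neighbouring segments as reconstructed: Zomeki o could go back to *a or *o; Bavasic u could go back to *o or *u — the one source consistent with every daughter is *o.
The remaining positions agree across the daughters. Check the candidate against every language:
Zomeki: start from *hanfom.
  rule 1 (vowel merger): hanfom → honfom
  rule 2 (nasal place assimilation): honfom → homfom
  rule 3: no change — homfom
  rule 4: no change — homfom
  ⇒ Zomeki homfom
Bavasic: start from *hanfom.
  rule 1: no change — hanfom
  rule 2 (vowel merger): hanfom → henfom
  rule 3 (pre-nasal raising): henfom → hinfum
  rule 4: no change — hinfum
  ⇒ Bavasic hinfum
Only *hanfom yields all of Zomeki homfom, Bavasic hinfum.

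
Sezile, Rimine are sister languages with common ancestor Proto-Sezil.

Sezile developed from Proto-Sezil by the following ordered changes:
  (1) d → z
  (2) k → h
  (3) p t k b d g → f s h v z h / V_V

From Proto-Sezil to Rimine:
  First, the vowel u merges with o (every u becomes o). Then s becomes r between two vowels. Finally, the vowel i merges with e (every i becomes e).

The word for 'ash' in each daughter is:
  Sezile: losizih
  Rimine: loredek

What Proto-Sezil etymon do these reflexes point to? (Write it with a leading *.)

*losidik

Position 7: Sezile has h, Rimine has k. Rimine preserves k here (none of its changes turn any other segment into k), so the proto-segment is *k.
Position 3: Sezile has s, Rimine has r. Taking the neighbouring segments as reconstructed: Sezile s could go back to *t or *s; Rimine r could go back to *s or *r — the one source consistent with every daughter is *s.
Verify the candidate proto-form against each daughter:
Sezile: start from *losidik.
  rule 1 (unconditioned shift): losidik → losizik
  rule 2 (unconditioned shift): losizik → losizih
  rule 3: no change — losizih
  ⇒ Sezile losizih
Rimine: start from *losidik.
  rule 1: no change — losidik
  rule 2 (rhotacism): losidik → loridik
  rule 3 (vowel merger): loridik → loredek
  ⇒ Rimine loredek
No other proto-form is consistent with every reflex, so the reconstruction is *losidik.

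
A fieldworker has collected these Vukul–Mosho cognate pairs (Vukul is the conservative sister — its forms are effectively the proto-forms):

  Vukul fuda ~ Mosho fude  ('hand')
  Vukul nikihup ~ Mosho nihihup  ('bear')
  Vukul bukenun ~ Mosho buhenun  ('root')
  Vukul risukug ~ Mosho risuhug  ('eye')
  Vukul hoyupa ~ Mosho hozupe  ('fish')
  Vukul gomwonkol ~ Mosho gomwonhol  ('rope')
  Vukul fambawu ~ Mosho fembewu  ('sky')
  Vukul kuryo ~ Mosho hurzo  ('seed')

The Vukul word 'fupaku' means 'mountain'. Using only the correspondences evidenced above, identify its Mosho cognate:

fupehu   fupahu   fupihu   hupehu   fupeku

fambawu ~ fembewu — Vukul a corresponds to Mosho e after a consonant, before a consonant other than r, m, n, p, b, f, v.
risukug ~ risuhug — Vukul k corresponds to Mosho h between vowels (before a back vowel).
Applying these to Vukul 'fupaku':
  fupaku → fupeku   (a→e after a consonant, before a consonant other than r, m, n, p, b, f, v)
  fupeku → fupehu   (k→h between vowels (before a back vowel))
So the Mosho cognate is 'fupehu'.

fupehu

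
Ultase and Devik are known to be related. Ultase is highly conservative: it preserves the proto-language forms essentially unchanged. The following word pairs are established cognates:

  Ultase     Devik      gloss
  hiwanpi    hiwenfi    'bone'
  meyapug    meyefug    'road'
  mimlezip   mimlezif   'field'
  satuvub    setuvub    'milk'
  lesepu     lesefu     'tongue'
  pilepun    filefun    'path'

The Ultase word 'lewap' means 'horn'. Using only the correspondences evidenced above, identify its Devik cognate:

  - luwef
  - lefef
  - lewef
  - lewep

lewef

meyapug ~ meyefug — Ultase a corresponds to Devik e after a consonant, before a labial obstruent.
mimlezip ~ mimlezif — Ultase p corresponds to Devik f word-finally.
Applying these to Ultase 'lewap':
  lewap → lewep   (a→e after a consonant, before a labial obstruent)
  lewep → lewef   (p→f word-finally)
So the Devik cognate is 'lewef'.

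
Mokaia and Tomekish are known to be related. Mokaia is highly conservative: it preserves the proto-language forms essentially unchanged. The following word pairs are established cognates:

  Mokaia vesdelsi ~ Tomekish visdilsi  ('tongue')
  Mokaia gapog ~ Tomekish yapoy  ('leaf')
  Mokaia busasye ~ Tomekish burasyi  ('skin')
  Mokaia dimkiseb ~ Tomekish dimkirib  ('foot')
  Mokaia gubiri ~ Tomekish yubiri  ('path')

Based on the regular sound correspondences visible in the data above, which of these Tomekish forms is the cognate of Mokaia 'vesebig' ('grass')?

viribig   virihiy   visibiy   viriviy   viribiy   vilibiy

viribiy

vesdelsi ~ visdilsi — Mokaia e corresponds to Tomekish i after a consonant, before a consonant other than r, m, n, p, b, f, v.
dimkiseb ~ dimkirib — Mokaia s corresponds to Tomekish r between vowels (before a front vowel).
dimkiseb ~ dimkirib — Mokaia e corresponds to Tomekish i after a consonant, before a labial obstruent.
gapog ~ yapoy — Mokaia g corresponds to Tomekish y word-finally.
Applying these to Mokaia 'vesebig':
  vesebig → visebig   (e→i after a consonant, before a consonant other than r, m, n, p, b, f, v)
  visebig → virebig   (s→r between vowels (before a front vowel))
  virebig → viribig   (e→i after a consonant, before a labial obstruent)
  viribig → viribiy   (g→y word-finally)
So the Tomekish cognate is 'viribiy'.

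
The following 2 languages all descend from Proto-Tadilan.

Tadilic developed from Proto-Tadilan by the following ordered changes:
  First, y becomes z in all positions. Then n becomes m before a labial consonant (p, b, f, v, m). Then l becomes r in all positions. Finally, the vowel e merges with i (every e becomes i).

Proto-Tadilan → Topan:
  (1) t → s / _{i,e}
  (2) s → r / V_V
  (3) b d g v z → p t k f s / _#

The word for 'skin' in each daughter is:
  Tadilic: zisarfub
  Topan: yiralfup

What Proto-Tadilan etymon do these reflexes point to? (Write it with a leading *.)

Position 3: Tadilic has s, Topan has r. Tadilic preserves s here (none of its changes turn any other segment into s), so the proto-segment is *s.
Position 5: Tadilic has r, Topan has l. Topan preserves l here (none of its changes turn any other segment into l), so the proto-segment is *l.
This points to *yisalfub. Verify forward in each daughter:
Tadilic: *yisalfub > zisalfub > zisarfub  (by unconditioned shift, unconditioned shift)
Topan: *yisalfub
  yisalfub (rule 1 does not apply)
  yisalfub → yiralfub   [rhotacism]
  yiralfub → yiralfup   [final devoicing]
  giving Topan yiralfup.
No other proto-form is consistent with every reflex, so the reconstruction is *yisalfub.

*yisalfub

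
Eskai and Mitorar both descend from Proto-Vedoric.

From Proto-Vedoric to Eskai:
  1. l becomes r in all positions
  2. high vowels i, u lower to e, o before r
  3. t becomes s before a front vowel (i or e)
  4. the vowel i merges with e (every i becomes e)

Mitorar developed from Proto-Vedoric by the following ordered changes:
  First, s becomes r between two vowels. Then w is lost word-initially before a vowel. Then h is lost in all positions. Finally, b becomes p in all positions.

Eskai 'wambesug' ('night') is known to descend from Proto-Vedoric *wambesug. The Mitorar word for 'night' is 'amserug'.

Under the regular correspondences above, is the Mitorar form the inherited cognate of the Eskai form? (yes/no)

Derive the expected Mitorar reflex of *wambesug:
Mitorar: *wambesug > wamberug > amberug > amperug  (by rhotacism, glide loss, unconditioned shift)
The regular Mitorar reflex would be 'amperug', but the attested form is 'amserug'. The correspondence is irregular, so they are not cognates (the Mitorar form has a different source).

no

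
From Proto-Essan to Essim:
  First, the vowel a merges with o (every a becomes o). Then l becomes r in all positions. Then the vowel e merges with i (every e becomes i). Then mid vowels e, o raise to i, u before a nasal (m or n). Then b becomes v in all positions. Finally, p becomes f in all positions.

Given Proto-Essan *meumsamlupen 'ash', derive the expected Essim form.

miumsumrufin

Essim: *meumsamlupen > meumsomlupen > meumsomrupen > miumsomrupin > miumsumrupin > miumsumrufin  (by vowel merger, unconditioned shift, vowel merger, pre-nasal raising, unconditioned shift)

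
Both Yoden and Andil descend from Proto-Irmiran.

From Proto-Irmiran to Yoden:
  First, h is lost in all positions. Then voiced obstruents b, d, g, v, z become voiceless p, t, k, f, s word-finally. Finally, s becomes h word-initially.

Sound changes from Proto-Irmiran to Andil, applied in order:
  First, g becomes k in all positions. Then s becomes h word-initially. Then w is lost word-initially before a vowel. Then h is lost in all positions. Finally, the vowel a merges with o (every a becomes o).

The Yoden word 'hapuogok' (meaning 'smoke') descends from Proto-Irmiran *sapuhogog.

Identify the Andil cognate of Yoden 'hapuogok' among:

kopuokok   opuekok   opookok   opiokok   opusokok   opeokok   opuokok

Andil: *sapuhogog
  sapuhogog → sapuhokok   [unconditioned shift]
  sapuhokok → hapuhokok   [debuccalisation]
  hapuhokok (rule 3 does not apply)
  hapuhokok → apuokok   [h-loss]
  apuokok → opuokok   [vowel merger]
  giving Andil opuokok.

opuokok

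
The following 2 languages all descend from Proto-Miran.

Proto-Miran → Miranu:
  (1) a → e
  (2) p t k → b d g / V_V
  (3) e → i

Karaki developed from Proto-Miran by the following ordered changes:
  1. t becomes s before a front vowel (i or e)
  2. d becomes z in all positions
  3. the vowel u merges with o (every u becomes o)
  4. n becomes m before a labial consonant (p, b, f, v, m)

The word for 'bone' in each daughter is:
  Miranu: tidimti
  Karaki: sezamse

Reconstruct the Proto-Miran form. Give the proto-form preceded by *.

*tedamte

Position 6: Miranu has t, Karaki has s. Miranu preserves t here (none of its changes turn any other segment into t), so the proto-segment is *t.
Position 1: Miranu has t, Karaki has s. Miranu preserves t here (none of its changes turn any other segment into t), so the proto-segment is *t.
Verify the candidate proto-form against each daughter:
Miranu: start from *tedamte.
  rule 1 (vowel merger): tedamte → tedemte
  rule 2: no change — tedemte
  rule 3 (vowel merger): tedemte → tidimti
  ⇒ Miranu tidimti
Karaki: start from *tedamte.
  rule 1 (palatalisation): tedamte → sedamse
  rule 2 (unconditioned shift): sedamse → sezamse
  rule 3: no change — sezamse
  rule 4: no change — sezamse
  ⇒ Karaki sezamse
Only *tedamte yields all of Miranu tidimti, Karaki sezamse.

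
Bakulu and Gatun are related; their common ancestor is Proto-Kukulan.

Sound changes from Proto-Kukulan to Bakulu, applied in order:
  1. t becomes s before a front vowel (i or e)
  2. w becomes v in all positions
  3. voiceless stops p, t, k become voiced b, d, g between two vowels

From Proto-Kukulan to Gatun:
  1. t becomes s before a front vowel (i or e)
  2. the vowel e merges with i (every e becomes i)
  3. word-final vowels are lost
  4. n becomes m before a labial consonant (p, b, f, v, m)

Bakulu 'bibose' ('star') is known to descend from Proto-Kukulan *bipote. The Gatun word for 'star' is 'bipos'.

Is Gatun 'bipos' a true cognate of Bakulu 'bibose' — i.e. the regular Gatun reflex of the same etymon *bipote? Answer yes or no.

Derive the expected Gatun reflex of *bipote:
Gatun: *bipote
  bipote → bipose   [palatalisation]
  bipose → biposi   [vowel merger]
  biposi → bipos   [apocope]
  bipos (rule 4 does not apply)
  giving Gatun bipos.
Gatun 'bipos' matches the regular reflex exactly, so the pair is cognate.

yes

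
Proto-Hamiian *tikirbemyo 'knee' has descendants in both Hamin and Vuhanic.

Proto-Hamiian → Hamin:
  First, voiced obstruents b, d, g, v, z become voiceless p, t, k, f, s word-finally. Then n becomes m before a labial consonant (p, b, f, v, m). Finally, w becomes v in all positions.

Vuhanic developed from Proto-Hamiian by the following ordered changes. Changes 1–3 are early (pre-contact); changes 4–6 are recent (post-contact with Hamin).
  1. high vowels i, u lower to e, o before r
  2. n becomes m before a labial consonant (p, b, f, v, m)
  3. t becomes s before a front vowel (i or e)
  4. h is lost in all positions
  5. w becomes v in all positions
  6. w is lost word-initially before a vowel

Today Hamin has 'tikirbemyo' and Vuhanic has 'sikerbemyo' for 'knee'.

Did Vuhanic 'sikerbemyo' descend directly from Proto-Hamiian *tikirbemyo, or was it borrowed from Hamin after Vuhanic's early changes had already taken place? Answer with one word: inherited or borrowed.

inherited

If inherited, *tikirbemyo would pass through all of Vuhanic's changes:
Vuhanic: start from *tikirbemyo.
  rule 1 (pre-rhotic lowering): tikirbemyo → tikerbemyo
  rule 2: no change — tikerbemyo
  rule 3 (palatalisation): tikerbemyo → sikerbemyo
  rule 4: no change — sikerbemyo
  rule 5: no change — sikerbemyo
  rule 6: no change — sikerbemyo
  ⇒ Vuhanic sikerbemyo
If borrowed from Hamin 'tikirbemyo' after the early changes, it would undergo only the recent ones:
  rule 4 (h-loss): no change (tikirbemyo)
  rule 5 (unconditioned shift): no change (tikirbemyo)
  rule 6 (glide loss): no change (tikirbemyo)
  ⇒ as a loan: tikirbemyo
Vuhanic 'sikerbemyo' matches the inherited outcome exactly, so it is an inherited cognate, not a loan.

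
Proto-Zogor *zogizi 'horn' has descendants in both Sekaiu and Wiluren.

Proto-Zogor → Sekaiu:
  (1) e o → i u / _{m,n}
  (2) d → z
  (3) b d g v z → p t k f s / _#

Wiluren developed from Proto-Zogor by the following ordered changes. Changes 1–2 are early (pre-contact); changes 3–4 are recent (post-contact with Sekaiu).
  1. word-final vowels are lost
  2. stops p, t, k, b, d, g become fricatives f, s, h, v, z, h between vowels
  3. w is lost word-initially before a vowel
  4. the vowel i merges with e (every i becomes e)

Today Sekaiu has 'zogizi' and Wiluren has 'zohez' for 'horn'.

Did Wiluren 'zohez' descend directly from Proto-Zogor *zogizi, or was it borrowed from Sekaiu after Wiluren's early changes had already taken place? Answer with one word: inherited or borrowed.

If inherited, *zogizi would pass through all of Wiluren's changes:
Wiluren: *zogizi > zogiz > zohiz > zohez  (by apocope, intervocalic lenition, vowel merger)
If borrowed from Sekaiu 'zogizi' after the early changes, it would undergo only the recent ones:
  rule 3 (glide loss): no change (zogizi)
  rule 4 (vowel merger): zogizi → zogeze
  ⇒ as a loan: zogeze
Wiluren 'zohez' matches the inherited outcome exactly, so it is an inherited cognate, not a loan.

inherited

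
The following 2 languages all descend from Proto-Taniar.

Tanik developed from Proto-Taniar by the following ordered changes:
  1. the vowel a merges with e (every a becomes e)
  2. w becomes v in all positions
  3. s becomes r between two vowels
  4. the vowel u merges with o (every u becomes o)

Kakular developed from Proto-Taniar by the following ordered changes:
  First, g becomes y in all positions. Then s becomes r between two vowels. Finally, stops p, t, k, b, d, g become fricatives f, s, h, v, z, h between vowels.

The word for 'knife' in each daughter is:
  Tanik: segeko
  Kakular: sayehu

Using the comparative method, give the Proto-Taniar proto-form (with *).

Position 2: Tanik has e, Kakular has a. Kakular preserves a here (none of its changes turn any other segment into a), so the proto-segment is *a.
Position 3: Tanik has g, Kakular has y. Tanik preserves g here (none of its changes turn any other segment into g), so the proto-segment is *g.
Position 5: Tanik has k, Kakular has h. Tanik preserves k here (none of its changes turn any other segment into k), so the proto-segment is *k.
This points to *sageku. Verify forward in each daughter:
Tanik: *sageku > segeku > segeko  (by vowel merger, vowel merger)
Kakular: *sageku > sayeku > sayehu  (by unconditioned shift, intervocalic lenition)
No other proto-form is consistent with every reflex, so the reconstruction is *sageku.

*sageku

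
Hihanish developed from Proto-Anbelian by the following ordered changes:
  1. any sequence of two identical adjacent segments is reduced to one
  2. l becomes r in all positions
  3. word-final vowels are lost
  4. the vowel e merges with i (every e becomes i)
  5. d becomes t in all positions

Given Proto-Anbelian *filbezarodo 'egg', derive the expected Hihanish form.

Hihanish: *filbezarodo > firbezarodo > firbezarod > firbizarod > firbizarot  (by unconditioned shift, apocope, vowel merger, unconditioned shift)

firbizarot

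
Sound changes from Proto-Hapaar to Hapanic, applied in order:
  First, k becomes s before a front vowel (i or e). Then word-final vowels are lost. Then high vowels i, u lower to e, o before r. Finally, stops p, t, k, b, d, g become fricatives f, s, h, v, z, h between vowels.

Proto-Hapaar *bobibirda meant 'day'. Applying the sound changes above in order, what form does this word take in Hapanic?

boviverd

Hapanic: *bobibirda
  bobibirda (rule 1 does not apply)
  bobibirda → bobibird   [apocope]
  bobibird → bobiberd   [pre-rhotic lowering]
  bobiberd → boviverd   [intervocalic lenition]
  giving Hapanic boviverd.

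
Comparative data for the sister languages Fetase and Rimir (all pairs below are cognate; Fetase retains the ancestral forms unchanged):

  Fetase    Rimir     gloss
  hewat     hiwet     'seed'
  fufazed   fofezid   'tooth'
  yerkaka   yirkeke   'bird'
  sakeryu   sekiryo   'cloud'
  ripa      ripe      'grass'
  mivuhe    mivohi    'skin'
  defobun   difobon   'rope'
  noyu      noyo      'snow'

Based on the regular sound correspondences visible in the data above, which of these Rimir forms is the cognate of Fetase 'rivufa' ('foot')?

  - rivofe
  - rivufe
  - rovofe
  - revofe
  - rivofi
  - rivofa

fufazed ~ fofezid — Fetase u corresponds to Rimir o after a consonant, before a labial obstruent.
yerkaka ~ yirkeke, ripa ~ ripe — Fetase a corresponds to Rimir e word-finally.
Applying these to Fetase 'rivufa':
  rivufa → rivofa   (u→o after a consonant, before a labial obstruent)
  rivofa → rivofe   (a→e word-finally)
So the Rimir cognate is 'rivofe'.

rivofe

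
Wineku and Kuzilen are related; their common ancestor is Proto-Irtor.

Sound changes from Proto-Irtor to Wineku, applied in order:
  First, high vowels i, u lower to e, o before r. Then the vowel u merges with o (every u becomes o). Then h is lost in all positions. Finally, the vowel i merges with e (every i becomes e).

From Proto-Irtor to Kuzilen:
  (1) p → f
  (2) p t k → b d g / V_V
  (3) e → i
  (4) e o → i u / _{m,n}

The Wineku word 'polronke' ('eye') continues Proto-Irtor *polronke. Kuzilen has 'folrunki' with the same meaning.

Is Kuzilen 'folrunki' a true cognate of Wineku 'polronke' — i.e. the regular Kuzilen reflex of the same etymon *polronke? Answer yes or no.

yes

Derive the expected Kuzilen reflex of *polronke:
Kuzilen: *polronke
  polronke → folronke   [unconditioned shift]
  folronke (rule 2 does not apply)
  folronke → folronki   [vowel merger]
  folronki → folrunki   [pre-nasal raising]
  giving Kuzilen folrunki.
Kuzilen 'folrunki' matches the regular reflex exactly, so the pair is cognate.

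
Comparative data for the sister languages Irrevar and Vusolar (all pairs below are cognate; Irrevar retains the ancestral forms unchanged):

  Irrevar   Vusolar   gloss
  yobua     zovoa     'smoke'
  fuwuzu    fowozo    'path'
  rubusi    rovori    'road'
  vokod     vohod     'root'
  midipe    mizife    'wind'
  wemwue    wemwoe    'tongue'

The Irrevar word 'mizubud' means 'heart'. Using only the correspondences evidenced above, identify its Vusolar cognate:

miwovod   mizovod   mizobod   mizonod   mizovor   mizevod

mizovod

rubusi ~ rovori — Irrevar u corresponds to Vusolar o after a consonant, before a labial obstruent.
yobua ~ zovoa, rubusi ~ rovori — Irrevar b corresponds to Vusolar v between vowels (before a back vowel).
fuwuzu ~ fowozo, rubusi ~ rovori — Irrevar u corresponds to Vusolar o after a consonant, before a consonant other than r, m, n, p, b, f, v.
Applying these to Irrevar 'mizubud':
  mizubud → mizobud   (u→o after a consonant, before a labial obstruent)
  mizobud → mizovud   (b→v between vowels (before a back vowel))
  mizovud → mizovod   (u→o after a consonant, before a consonant other than r, m, n, p, b, f, v)
So the Vusolar cognate is 'mizovod'.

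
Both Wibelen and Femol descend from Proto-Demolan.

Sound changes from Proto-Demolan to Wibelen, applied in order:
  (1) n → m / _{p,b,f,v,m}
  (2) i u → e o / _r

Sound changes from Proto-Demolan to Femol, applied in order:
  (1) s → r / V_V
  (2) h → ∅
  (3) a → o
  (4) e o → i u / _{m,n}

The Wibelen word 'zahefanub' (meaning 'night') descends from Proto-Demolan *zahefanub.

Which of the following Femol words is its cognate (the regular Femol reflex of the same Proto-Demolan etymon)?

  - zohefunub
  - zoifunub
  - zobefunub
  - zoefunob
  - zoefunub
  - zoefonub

zoefunub

Femol: *zahefanub > zaefanub > zoefonub > zoefunub  (by h-loss, vowel merger, pre-nasal raising)
Only 'zoefunub' matches the regular Femol development of *zahefanub.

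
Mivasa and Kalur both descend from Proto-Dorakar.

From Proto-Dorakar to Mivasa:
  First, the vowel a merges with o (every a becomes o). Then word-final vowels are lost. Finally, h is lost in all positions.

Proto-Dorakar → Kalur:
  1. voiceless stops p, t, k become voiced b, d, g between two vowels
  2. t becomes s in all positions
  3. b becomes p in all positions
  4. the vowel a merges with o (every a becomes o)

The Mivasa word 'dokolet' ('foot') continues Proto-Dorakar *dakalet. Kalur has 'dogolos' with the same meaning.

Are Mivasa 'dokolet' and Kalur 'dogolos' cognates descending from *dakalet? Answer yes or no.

Derive the expected Kalur reflex of *dakalet:
Kalur: *dakalet > dagalet > dagales > dogoles  (by intervocalic voicing, unconditioned shift, vowel merger)
The regular Kalur reflex would be 'dogoles', but the attested form is 'dogolos'. The correspondence is irregular, so they are not cognates (the Kalur form has a different source).

no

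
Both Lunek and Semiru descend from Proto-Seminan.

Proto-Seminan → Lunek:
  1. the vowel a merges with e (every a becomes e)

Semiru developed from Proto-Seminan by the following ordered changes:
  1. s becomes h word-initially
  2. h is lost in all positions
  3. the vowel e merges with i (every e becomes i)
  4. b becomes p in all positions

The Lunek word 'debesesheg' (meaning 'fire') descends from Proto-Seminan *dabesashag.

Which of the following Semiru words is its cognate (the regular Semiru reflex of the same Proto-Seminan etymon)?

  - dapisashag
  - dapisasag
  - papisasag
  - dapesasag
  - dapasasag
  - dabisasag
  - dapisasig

Semiru: start from *dabesashag.
  rule 1: no change — dabesashag
  rule 2 (h-loss): dabesashag → dabesasag
  rule 3 (vowel merger): dabesasag → dabisasag
  rule 4 (unconditioned shift): dabisasag → dapisasag
  ⇒ Semiru dapisasag
The other candidates each miss or misapply at least one Semiru change.

dapisasag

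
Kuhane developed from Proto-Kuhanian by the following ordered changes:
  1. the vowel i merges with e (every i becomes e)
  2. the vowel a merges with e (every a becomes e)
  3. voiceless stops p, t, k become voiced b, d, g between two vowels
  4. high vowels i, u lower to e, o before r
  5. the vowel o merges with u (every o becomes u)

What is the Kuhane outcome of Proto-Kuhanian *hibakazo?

hebegezu

Kuhane: *hibakazo > hebakazo > hebekezo > hebegezo > hebegezu  (by vowel merger, vowel merger, intervocalic voicing, vowel merger)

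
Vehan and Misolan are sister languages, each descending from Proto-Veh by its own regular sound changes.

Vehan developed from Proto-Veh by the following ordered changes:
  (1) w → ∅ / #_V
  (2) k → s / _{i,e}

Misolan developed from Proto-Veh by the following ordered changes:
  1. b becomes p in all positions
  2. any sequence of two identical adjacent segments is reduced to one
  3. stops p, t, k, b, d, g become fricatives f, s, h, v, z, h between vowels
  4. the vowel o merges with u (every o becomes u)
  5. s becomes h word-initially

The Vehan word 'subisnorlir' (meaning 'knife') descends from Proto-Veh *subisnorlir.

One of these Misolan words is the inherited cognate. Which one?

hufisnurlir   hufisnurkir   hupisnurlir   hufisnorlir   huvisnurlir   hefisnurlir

hufisnurlir

Misolan: *subisnorlir > supisnorlir > sufisnorlir > sufisnurlir > hufisnurlir  (by unconditioned shift, intervocalic lenition, vowel merger, debuccalisation)
Among the options, 'hufisnurlir' alone shows every Misolan change applied in order.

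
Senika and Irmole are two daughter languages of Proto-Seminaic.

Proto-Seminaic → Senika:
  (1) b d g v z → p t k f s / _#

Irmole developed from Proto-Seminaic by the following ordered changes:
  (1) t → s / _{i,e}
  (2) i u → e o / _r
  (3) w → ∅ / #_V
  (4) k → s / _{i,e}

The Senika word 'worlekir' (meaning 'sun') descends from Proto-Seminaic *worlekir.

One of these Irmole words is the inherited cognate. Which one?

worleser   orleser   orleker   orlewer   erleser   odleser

orleser

Irmole: *worlekir
  worlekir (rule 1 does not apply)
  worlekir → worleker   [pre-rhotic lowering]
  worleker → orleker   [glide loss]
  orleker → orleser   [palatalisation]
  giving Irmole orleser.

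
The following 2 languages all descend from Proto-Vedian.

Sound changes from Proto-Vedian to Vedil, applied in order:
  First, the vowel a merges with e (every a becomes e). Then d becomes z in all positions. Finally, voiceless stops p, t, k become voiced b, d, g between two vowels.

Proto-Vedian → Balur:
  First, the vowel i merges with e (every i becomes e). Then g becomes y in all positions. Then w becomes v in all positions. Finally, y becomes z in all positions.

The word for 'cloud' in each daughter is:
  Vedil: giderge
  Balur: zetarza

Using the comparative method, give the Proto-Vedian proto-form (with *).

*gitarga

Position 7: Vedil has e, Balur has a. Balur preserves a here (none of its changes turn any other segment into a), so the proto-segment is *a.
Position 2: Vedil has i, Balur has e. Vedil preserves i here (none of its changes turn any other segment into i), so the proto-segment is *i.
Position 4: Vedil has e, Balur has a. Balur preserves a here (none of its changes turn any other segment into a), so the proto-segment is *a.
This points to *gitarga. Verify forward in each daughter:
Vedil: *gitarga
  gitarga → giterge   [vowel merger]
  giterge (rule 2 does not apply)
  giterge → giderge   [intervocalic voicing]
  giving Vedil giderge.
Balur: start from *gitarga.
  rule 1 (vowel merger): gitarga → getarga
  rule 2 (unconditioned shift): getarga → yetarya
  rule 3: no change — yetarya
  rule 4 (unconditioned shift): yetarya → zetarza
  ⇒ Balur zetarza
*gitarga is the unique common source.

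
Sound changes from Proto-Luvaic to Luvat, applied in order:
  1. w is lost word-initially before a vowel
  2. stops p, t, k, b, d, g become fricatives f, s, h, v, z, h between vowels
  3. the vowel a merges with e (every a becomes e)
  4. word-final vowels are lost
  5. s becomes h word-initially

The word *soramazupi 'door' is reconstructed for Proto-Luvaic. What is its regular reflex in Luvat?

horemezuf

Luvat: *soramazupi
  soramazupi (rule 1 does not apply)
  soramazupi → soramazufi   [intervocalic lenition]
  soramazufi → soremezufi   [vowel merger]
  soremezufi → soremezuf   [apocope]
  soremezuf → horemezuf   [debuccalisation]
  giving Luvat horemezuf.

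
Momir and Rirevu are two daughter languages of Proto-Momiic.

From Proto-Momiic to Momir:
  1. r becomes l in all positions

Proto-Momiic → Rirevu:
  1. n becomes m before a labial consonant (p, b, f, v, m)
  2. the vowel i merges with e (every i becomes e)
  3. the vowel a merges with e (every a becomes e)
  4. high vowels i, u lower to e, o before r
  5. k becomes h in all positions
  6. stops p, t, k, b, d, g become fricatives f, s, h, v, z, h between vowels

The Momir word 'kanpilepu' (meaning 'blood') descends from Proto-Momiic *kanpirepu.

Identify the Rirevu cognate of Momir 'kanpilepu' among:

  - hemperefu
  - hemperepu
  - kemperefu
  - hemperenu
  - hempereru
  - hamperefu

Rirevu: start from *kanpirepu.
  rule 1 (nasal place assimilation): kanpirepu → kampirepu
  rule 2 (vowel merger): kampirepu → kamperepu
  rule 3 (vowel merger): kamperepu → kemperepu
  rule 4: no change — kemperepu
  rule 5 (unconditioned shift): kemperepu → hemperepu
  rule 6 (intervocalic lenition): hemperepu → hemperefu
  ⇒ Rirevu hemperefu
Only 'hemperefu' matches the regular Rirevu development of *kanpirepu.

hemperefu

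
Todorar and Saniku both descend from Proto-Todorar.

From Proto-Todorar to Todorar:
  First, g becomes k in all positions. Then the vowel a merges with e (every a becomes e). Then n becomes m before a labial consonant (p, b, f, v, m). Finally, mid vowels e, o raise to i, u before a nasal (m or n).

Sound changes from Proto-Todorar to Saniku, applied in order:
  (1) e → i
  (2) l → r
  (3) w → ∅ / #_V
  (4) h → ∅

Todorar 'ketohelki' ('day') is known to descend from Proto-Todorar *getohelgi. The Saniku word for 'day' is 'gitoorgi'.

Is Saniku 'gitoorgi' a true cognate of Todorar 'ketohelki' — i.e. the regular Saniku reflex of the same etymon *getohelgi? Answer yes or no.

no

Derive the expected Saniku reflex of *getohelgi:
Saniku: start from *getohelgi.
  rule 1 (vowel merger): getohelgi → gitohilgi
  rule 2 (unconditioned shift): gitohilgi → gitohirgi
  rule 3: no change — gitohirgi
  rule 4 (h-loss): gitohirgi → gitoirgi
  ⇒ Saniku gitoirgi
The regular Saniku reflex would be 'gitoirgi', but the attested form is 'gitoorgi'. The correspondence is irregular, so they are not cognates (the Saniku form has a different source).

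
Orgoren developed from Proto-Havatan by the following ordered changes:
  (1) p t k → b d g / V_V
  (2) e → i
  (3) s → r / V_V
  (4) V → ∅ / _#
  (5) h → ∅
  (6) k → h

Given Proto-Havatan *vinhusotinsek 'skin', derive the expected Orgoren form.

vinurodinsih

Orgoren: *vinhusotinsek > vinhusodinsek > vinhusodinsik > vinhurodinsik > vinurodinsik > vinurodinsih  (by intervocalic voicing, vowel merger, rhotacism, h-loss, unconditioned shift)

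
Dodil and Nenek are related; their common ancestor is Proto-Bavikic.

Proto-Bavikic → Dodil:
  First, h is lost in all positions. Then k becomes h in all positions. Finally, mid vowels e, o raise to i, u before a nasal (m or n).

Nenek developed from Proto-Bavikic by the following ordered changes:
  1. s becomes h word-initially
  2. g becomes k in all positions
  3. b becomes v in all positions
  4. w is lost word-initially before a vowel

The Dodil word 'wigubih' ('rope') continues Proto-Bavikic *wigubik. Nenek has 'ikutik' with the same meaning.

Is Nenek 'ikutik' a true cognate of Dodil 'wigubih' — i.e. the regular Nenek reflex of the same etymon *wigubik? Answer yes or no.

no

Derive the expected Nenek reflex of *wigubik:
Nenek: start from *wigubik.
  rule 1: no change — wigubik
  rule 2 (unconditioned shift): wigubik → wikubik
  rule 3 (unconditioned shift): wikubik → wikuvik
  rule 4 (glide loss): wikuvik → ikuvik
  ⇒ Nenek ikuvik
The regular Nenek reflex would be 'ikuvik', but the attested form is 'ikutik'. The correspondence is irregular, so they are not cognates (the Nenek form has a different source).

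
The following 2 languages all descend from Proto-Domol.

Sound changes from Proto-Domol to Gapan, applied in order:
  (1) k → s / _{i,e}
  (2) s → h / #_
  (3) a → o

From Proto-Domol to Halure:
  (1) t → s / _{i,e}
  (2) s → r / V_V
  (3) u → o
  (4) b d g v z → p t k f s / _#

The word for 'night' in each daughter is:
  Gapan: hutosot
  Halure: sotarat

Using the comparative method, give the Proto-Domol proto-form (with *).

Position 5: Gapan has s, Halure has r. Taking the neighbouring segments as reconstructed: Gapan s can only go back to *s; Halure r could go back to *s or *r — the one source consistent with every daughter is *s.
Position 1: Gapan has h, Halure has s. Taking the neighbouring segments as reconstructed: Gapan h could go back to *s or *h; Halure s can only go back to *s — the one source consistent with every daughter is *s.
Position 6: Gapan has o, Halure has a. Halure preserves a here (none of its changes turn any other segment into a), so the proto-segment is *a.
Verify the candidate proto-form against each daughter:
Gapan: start from *sutasat.
  rule 1: no change — sutasat
  rule 2 (debuccalisation): sutasat → hutasat
  rule 3 (vowel merger): hutasat → hutosot
  ⇒ Gapan hutosot
Halure: *sutasat
  sutasat (rule 1 does not apply)
  sutasat → sutarat   [rhotacism]
  sutarat → sotarat   [vowel merger]
  sotarat (rule 4 does not apply)
  giving Halure sotarat.
*sutasat is the unique common source.

*sutasat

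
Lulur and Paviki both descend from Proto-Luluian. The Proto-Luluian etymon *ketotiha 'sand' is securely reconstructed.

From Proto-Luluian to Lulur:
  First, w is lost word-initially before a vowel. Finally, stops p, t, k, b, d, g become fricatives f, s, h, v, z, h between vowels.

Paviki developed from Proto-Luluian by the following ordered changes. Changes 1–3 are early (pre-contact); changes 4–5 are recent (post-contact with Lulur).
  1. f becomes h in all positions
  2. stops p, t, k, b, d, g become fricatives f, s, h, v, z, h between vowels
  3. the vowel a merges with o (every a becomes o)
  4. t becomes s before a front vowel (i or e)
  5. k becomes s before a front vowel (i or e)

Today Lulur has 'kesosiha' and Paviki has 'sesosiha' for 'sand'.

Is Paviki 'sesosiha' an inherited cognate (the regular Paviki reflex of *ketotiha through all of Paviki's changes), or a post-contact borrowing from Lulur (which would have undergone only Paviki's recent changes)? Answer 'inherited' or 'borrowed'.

If inherited, *ketotiha would pass through all of Paviki's changes:
Paviki: *ketotiha > kesosiha > kesosiho > sesosiho  (by intervocalic lenition, vowel merger, palatalisation)
If borrowed from Lulur 'kesosiha' after the early changes, it would undergo only the recent ones:
  rule 4 (palatalisation): no change (kesosiha)
  rule 5 (palatalisation): kesosiha → sesosiha
  ⇒ as a loan: sesosiha
Paviki 'sesosiha' matches the loan outcome 'sesosiha', not the inherited 'sesosiho' — it skipped the early Paviki changes, so it was borrowed from Lulur.

borrowed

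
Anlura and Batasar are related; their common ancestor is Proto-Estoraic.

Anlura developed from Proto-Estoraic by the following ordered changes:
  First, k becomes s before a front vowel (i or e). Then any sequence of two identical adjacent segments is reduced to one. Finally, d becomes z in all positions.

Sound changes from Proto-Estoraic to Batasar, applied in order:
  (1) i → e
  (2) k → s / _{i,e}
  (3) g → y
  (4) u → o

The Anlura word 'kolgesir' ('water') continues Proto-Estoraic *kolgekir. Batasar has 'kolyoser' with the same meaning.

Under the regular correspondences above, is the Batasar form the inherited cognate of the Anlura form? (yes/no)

no

Derive the expected Batasar reflex of *kolgekir:
Batasar: start from *kolgekir.
  rule 1 (vowel merger): kolgekir → kolgeker
  rule 2 (palatalisation): kolgeker → kolgeser
  rule 3 (unconditioned shift): kolgeser → kolyeser
  rule 4: no change — kolyeser
  ⇒ Batasar kolyeser
The regular Batasar reflex would be 'kolyeser', but the attested form is 'kolyoser'. The correspondence is irregular, so they are not cognates (the Batasar form has a different source).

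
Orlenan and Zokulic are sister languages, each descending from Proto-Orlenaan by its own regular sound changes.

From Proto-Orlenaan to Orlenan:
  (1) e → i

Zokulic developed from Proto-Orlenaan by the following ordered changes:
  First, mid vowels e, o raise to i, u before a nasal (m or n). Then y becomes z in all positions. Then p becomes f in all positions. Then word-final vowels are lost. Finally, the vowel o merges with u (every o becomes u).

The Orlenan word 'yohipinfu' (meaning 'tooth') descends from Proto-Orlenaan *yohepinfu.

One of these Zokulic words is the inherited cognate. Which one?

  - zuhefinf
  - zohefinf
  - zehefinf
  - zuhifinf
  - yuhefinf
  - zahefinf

zuhefinf

Zokulic: *yohepinfu > zohepinfu > zohefinfu > zohefinf > zuhefinf  (by unconditioned shift, unconditioned shift, apocope, vowel merger)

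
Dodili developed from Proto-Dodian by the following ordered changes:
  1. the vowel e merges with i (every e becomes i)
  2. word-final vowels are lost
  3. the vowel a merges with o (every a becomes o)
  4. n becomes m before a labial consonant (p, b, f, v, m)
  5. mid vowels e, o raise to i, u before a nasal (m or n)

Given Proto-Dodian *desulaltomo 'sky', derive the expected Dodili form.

disuloltum

Dodili: *desulaltomo > disulaltomo > disulaltom > disuloltom > disuloltum  (by vowel merger, apocope, vowel merger, pre-nasal raising)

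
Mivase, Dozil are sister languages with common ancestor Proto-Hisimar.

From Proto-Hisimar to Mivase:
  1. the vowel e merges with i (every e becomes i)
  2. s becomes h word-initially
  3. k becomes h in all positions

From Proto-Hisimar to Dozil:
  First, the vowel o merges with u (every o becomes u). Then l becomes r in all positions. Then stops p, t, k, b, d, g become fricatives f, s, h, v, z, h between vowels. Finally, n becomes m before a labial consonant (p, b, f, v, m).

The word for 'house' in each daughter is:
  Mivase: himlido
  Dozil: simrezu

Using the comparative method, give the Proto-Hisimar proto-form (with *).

*simledo

Position 4: Mivase has l, Dozil has r. Mivase preserves l here (none of its changes turn any other segment into l), so the proto-segment is *l.
Position 7: Mivase has o, Dozil has u. Mivase preserves o here (none of its changes turn any other segment into o), so the proto-segment is *o.
This points to *simledo. Verify forward in each daughter:
Mivase: *simledo > simlido > himlido  (by vowel merger, debuccalisation)
Dozil: start from *simledo.
  rule 1 (vowel merger): simledo → simledu
  rule 2 (unconditioned shift): simledu → simredu
  rule 3 (intervocalic lenition): simredu → simrezu
  rule 4: no change — simrezu
  ⇒ Dozil simrezu
No other proto-form is consistent with every reflex, so the reconstruction is *simledo.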